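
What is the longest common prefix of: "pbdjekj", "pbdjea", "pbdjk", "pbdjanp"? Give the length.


Words: pbdjekj, pbdjea, pbdjk, pbdjanp
  Position 0: all 'p' => match
  Position 1: all 'b' => match
  Position 2: all 'd' => match
  Position 3: all 'j' => match
  Position 4: ('e', 'e', 'k', 'a') => mismatch, stop
LCP = "pbdj" (length 4)

4


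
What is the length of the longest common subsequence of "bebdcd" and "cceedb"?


LCS of "bebdcd" and "cceedb"
DP table:
           c    c    e    e    d    b
      0    0    0    0    0    0    0
  b   0    0    0    0    0    0    1
  e   0    0    0    1    1    1    1
  b   0    0    0    1    1    1    2
  d   0    0    0    1    1    2    2
  c   0    1    1    1    1    2    2
  d   0    1    1    1    1    2    2
LCS length = dp[6][6] = 2

2


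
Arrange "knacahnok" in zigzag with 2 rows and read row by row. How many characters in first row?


Zigzag "knacahnok" into 2 rows:
Placing characters:
  'k' => row 0
  'n' => row 1
  'a' => row 0
  'c' => row 1
  'a' => row 0
  'h' => row 1
  'n' => row 0
  'o' => row 1
  'k' => row 0
Rows:
  Row 0: "kaank"
  Row 1: "ncho"
First row length: 5

5


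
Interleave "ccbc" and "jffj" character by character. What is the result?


Interleaving "ccbc" and "jffj":
  Position 0: 'c' from first, 'j' from second => "cj"
  Position 1: 'c' from first, 'f' from second => "cf"
  Position 2: 'b' from first, 'f' from second => "bf"
  Position 3: 'c' from first, 'j' from second => "cj"
Result: cjcfbfcj

cjcfbfcj


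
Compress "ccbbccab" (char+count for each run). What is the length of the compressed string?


Input: ccbbccab
Runs:
  'c' x 2 => "c2"
  'b' x 2 => "b2"
  'c' x 2 => "c2"
  'a' x 1 => "a1"
  'b' x 1 => "b1"
Compressed: "c2b2c2a1b1"
Compressed length: 10

10


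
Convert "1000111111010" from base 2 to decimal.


Input: "1000111111010" in base 2
Positional expansion:
  Digit '1' (value 1) x 2^12 = 4096
  Digit '0' (value 0) x 2^11 = 0
  Digit '0' (value 0) x 2^10 = 0
  Digit '0' (value 0) x 2^9 = 0
  Digit '1' (value 1) x 2^8 = 256
  Digit '1' (value 1) x 2^7 = 128
  Digit '1' (value 1) x 2^6 = 64
  Digit '1' (value 1) x 2^5 = 32
  Digit '1' (value 1) x 2^4 = 16
  Digit '1' (value 1) x 2^3 = 8
  Digit '0' (value 0) x 2^2 = 0
  Digit '1' (value 1) x 2^1 = 2
  Digit '0' (value 0) x 2^0 = 0
Sum = 4602

4602


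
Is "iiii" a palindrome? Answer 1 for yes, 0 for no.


Input: iiii
Reversed: iiii
  Compare pos 0 ('i') with pos 3 ('i'): match
  Compare pos 1 ('i') with pos 2 ('i'): match
Result: palindrome

1


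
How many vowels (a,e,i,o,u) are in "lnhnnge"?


Input: lnhnnge
Checking each character:
  'l' at position 0: consonant
  'n' at position 1: consonant
  'h' at position 2: consonant
  'n' at position 3: consonant
  'n' at position 4: consonant
  'g' at position 5: consonant
  'e' at position 6: vowel (running total: 1)
Total vowels: 1

1


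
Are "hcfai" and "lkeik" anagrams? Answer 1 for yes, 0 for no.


Strings: "hcfai", "lkeik"
Sorted first:  acfhi
Sorted second: eikkl
Differ at position 0: 'a' vs 'e' => not anagrams

0


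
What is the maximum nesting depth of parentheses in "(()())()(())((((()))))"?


Input: "(()())()(())((((()))))"
Tracking depth:
  Position 0 '(': depth becomes 1
  Position 1 '(': depth becomes 2
  Position 2 ')': depth becomes 1
  Position 3 '(': depth becomes 2
  Position 4 ')': depth becomes 1
  Position 5 ')': depth becomes 0
  Position 6 '(': depth becomes 1
  Position 7 ')': depth becomes 0
  Position 8 '(': depth becomes 1
  Position 9 '(': depth becomes 2
  Position 10 ')': depth becomes 1
  Position 11 ')': depth becomes 0
  Position 12 '(': depth becomes 1
  Position 13 '(': depth becomes 2
  Position 14 '(': depth becomes 3
  Position 15 '(': depth becomes 4
  Position 16 '(': depth becomes 5
  Position 17 ')': depth becomes 4
  Position 18 ')': depth becomes 3
  Position 19 ')': depth becomes 2
  Position 20 ')': depth becomes 1
  Position 21 ')': depth becomes 0
Maximum depth reached: 5

5


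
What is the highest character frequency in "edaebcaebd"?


Input: edaebcaebd
Character counts:
  'a': 2
  'b': 2
  'c': 1
  'd': 2
  'e': 3
Maximum frequency: 3

3


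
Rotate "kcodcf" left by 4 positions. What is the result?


Input: "kcodcf", rotate left by 4
First 4 characters: "kcod"
Remaining characters: "cf"
Concatenate remaining + first: "cf" + "kcod" = "cfkcod"

cfkcod


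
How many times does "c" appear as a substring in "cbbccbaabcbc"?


Searching for "c" in "cbbccbaabcbc"
Scanning each position:
  Position 0: "c" => MATCH
  Position 1: "b" => no
  Position 2: "b" => no
  Position 3: "c" => MATCH
  Position 4: "c" => MATCH
  Position 5: "b" => no
  Position 6: "a" => no
  Position 7: "a" => no
  Position 8: "b" => no
  Position 9: "c" => MATCH
  Position 10: "b" => no
  Position 11: "c" => MATCH
Total occurrences: 5

5


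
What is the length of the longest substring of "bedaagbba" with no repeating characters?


Input: "bedaagbba"
Sliding window (track last position of each char):
  Position 0 ('b'): window [0,0] length 1 -- new best
  Position 1 ('e'): window [0,1] length 2 -- new best
  Position 2 ('d'): window [0,2] length 3 -- new best
  Position 3 ('a'): window [0,3] length 4 -- new best
  Position 4 ('a'): repeat (last at 3), move window start to 4
  Position 4 ('a'): window [4,4] length 1
  Position 5 ('g'): window [4,5] length 2
  Position 6 ('b'): window [4,6] length 3
  Position 7 ('b'): repeat (last at 6), move window start to 7
  Position 7 ('b'): window [7,7] length 1
  Position 8 ('a'): window [7,8] length 2
Longest substring with no repeats: "beda" with length 4

4


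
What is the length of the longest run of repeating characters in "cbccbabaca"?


Input: "cbccbabaca"
Scanning for longest run:
  Position 1 ('b'): new char, reset run to 1
  Position 2 ('c'): new char, reset run to 1
  Position 3 ('c'): continues run of 'c', length=2
  Position 4 ('b'): new char, reset run to 1
  Position 5 ('a'): new char, reset run to 1
  Position 6 ('b'): new char, reset run to 1
  Position 7 ('a'): new char, reset run to 1
  Position 8 ('c'): new char, reset run to 1
  Position 9 ('a'): new char, reset run to 1
Longest run: 'c' with length 2

2


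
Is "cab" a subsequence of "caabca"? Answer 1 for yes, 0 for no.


Check if "cab" is a subsequence of "caabca"
Greedy scan:
  Position 0 ('c'): matches sub[0] = 'c'
  Position 1 ('a'): matches sub[1] = 'a'
  Position 2 ('a'): no match needed
  Position 3 ('b'): matches sub[2] = 'b'
  Position 4 ('c'): no match needed
  Position 5 ('a'): no match needed
All 3 characters matched => is a subsequence

1


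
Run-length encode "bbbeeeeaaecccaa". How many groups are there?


Input: bbbeeeeaaecccaa
Scanning for consecutive runs:
  Group 1: 'b' x 3 (positions 0-2)
  Group 2: 'e' x 4 (positions 3-6)
  Group 3: 'a' x 2 (positions 7-8)
  Group 4: 'e' x 1 (positions 9-9)
  Group 5: 'c' x 3 (positions 10-12)
  Group 6: 'a' x 2 (positions 13-14)
Total groups: 6

6


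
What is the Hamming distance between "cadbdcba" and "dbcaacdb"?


Comparing "cadbdcba" and "dbcaacdb" position by position:
  Position 0: 'c' vs 'd' => differ
  Position 1: 'a' vs 'b' => differ
  Position 2: 'd' vs 'c' => differ
  Position 3: 'b' vs 'a' => differ
  Position 4: 'd' vs 'a' => differ
  Position 5: 'c' vs 'c' => same
  Position 6: 'b' vs 'd' => differ
  Position 7: 'a' vs 'b' => differ
Total differences (Hamming distance): 7

7


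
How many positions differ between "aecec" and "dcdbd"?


Comparing "aecec" and "dcdbd" position by position:
  Position 0: 'a' vs 'd' => DIFFER
  Position 1: 'e' vs 'c' => DIFFER
  Position 2: 'c' vs 'd' => DIFFER
  Position 3: 'e' vs 'b' => DIFFER
  Position 4: 'c' vs 'd' => DIFFER
Positions that differ: 5

5


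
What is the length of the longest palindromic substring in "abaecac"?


Input: "abaecac"
Checking substrings for palindromes:
  [0:3] "aba" (len 3) => palindrome
  [4:7] "cac" (len 3) => palindrome
Longest palindromic substring: "aba" with length 3

3


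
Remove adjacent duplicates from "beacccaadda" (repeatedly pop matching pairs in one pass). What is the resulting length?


Input: beacccaadda
Stack-based adjacent duplicate removal:
  Read 'b': push. Stack: b
  Read 'e': push. Stack: be
  Read 'a': push. Stack: bea
  Read 'c': push. Stack: beac
  Read 'c': matches stack top 'c' => pop. Stack: bea
  Read 'c': push. Stack: beac
  Read 'a': push. Stack: beaca
  Read 'a': matches stack top 'a' => pop. Stack: beac
  Read 'd': push. Stack: beacd
  Read 'd': matches stack top 'd' => pop. Stack: beac
  Read 'a': push. Stack: beaca
Final stack: "beaca" (length 5)

5


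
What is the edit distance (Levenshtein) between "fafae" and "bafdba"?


Computing edit distance: "fafae" -> "bafdba"
DP table:
           b    a    f    d    b    a
      0    1    2    3    4    5    6
  f   1    1    2    2    3    4    5
  a   2    2    1    2    3    4    4
  f   3    3    2    1    2    3    4
  a   4    4    3    2    2    3    3
  e   5    5    4    3    3    3    4
Edit distance = dp[5][6] = 4

4


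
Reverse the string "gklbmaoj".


Input: gklbmaoj
Reading characters right to left:
  Position 7: 'j'
  Position 6: 'o'
  Position 5: 'a'
  Position 4: 'm'
  Position 3: 'b'
  Position 2: 'l'
  Position 1: 'k'
  Position 0: 'g'
Reversed: joamblkg

joamblkg


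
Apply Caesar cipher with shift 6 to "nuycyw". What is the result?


Caesar cipher: shift "nuycyw" by 6
  'n' (pos 13) + 6 = pos 19 = 't'
  'u' (pos 20) + 6 = pos 0 = 'a'
  'y' (pos 24) + 6 = pos 4 = 'e'
  'c' (pos 2) + 6 = pos 8 = 'i'
  'y' (pos 24) + 6 = pos 4 = 'e'
  'w' (pos 22) + 6 = pos 2 = 'c'
Result: taeiec

taeiec


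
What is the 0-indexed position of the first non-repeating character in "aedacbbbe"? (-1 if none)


Input: aedacbbbe
Character frequencies:
  'a': 2
  'b': 3
  'c': 1
  'd': 1
  'e': 2
Scanning left to right for freq == 1:
  Position 0 ('a'): freq=2, skip
  Position 1 ('e'): freq=2, skip
  Position 2 ('d'): unique! => answer = 2

2


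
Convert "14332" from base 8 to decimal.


Input: "14332" in base 8
Positional expansion:
  Digit '1' (value 1) x 8^4 = 4096
  Digit '4' (value 4) x 8^3 = 2048
  Digit '3' (value 3) x 8^2 = 192
  Digit '3' (value 3) x 8^1 = 24
  Digit '2' (value 2) x 8^0 = 2
Sum = 6362

6362


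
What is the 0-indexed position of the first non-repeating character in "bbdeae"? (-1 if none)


Input: bbdeae
Character frequencies:
  'a': 1
  'b': 2
  'd': 1
  'e': 2
Scanning left to right for freq == 1:
  Position 0 ('b'): freq=2, skip
  Position 1 ('b'): freq=2, skip
  Position 2 ('d'): unique! => answer = 2

2


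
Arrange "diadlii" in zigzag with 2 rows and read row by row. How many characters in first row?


Zigzag "diadlii" into 2 rows:
Placing characters:
  'd' => row 0
  'i' => row 1
  'a' => row 0
  'd' => row 1
  'l' => row 0
  'i' => row 1
  'i' => row 0
Rows:
  Row 0: "dali"
  Row 1: "idi"
First row length: 4

4


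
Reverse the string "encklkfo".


Input: encklkfo
Reading characters right to left:
  Position 7: 'o'
  Position 6: 'f'
  Position 5: 'k'
  Position 4: 'l'
  Position 3: 'k'
  Position 2: 'c'
  Position 1: 'n'
  Position 0: 'e'
Reversed: ofklkcne

ofklkcne


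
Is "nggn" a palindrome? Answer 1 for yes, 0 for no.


Input: nggn
Reversed: nggn
  Compare pos 0 ('n') with pos 3 ('n'): match
  Compare pos 1 ('g') with pos 2 ('g'): match
Result: palindrome

1


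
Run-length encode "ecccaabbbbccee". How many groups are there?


Input: ecccaabbbbccee
Scanning for consecutive runs:
  Group 1: 'e' x 1 (positions 0-0)
  Group 2: 'c' x 3 (positions 1-3)
  Group 3: 'a' x 2 (positions 4-5)
  Group 4: 'b' x 4 (positions 6-9)
  Group 5: 'c' x 2 (positions 10-11)
  Group 6: 'e' x 2 (positions 12-13)
Total groups: 6

6


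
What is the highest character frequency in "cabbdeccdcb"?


Input: cabbdeccdcb
Character counts:
  'a': 1
  'b': 3
  'c': 4
  'd': 2
  'e': 1
Maximum frequency: 4

4


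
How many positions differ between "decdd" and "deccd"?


Comparing "decdd" and "deccd" position by position:
  Position 0: 'd' vs 'd' => same
  Position 1: 'e' vs 'e' => same
  Position 2: 'c' vs 'c' => same
  Position 3: 'd' vs 'c' => DIFFER
  Position 4: 'd' vs 'd' => same
Positions that differ: 1

1


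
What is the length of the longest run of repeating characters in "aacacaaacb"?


Input: "aacacaaacb"
Scanning for longest run:
  Position 1 ('a'): continues run of 'a', length=2
  Position 2 ('c'): new char, reset run to 1
  Position 3 ('a'): new char, reset run to 1
  Position 4 ('c'): new char, reset run to 1
  Position 5 ('a'): new char, reset run to 1
  Position 6 ('a'): continues run of 'a', length=2
  Position 7 ('a'): continues run of 'a', length=3
  Position 8 ('c'): new char, reset run to 1
  Position 9 ('b'): new char, reset run to 1
Longest run: 'a' with length 3

3


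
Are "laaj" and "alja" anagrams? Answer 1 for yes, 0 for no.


Strings: "laaj", "alja"
Sorted first:  aajl
Sorted second: aajl
Sorted forms match => anagrams

1


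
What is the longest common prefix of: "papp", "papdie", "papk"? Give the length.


Words: papp, papdie, papk
  Position 0: all 'p' => match
  Position 1: all 'a' => match
  Position 2: all 'p' => match
  Position 3: ('p', 'd', 'k') => mismatch, stop
LCP = "pap" (length 3)

3


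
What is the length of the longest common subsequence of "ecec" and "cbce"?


LCS of "ecec" and "cbce"
DP table:
           c    b    c    e
      0    0    0    0    0
  e   0    0    0    0    1
  c   0    1    1    1    1
  e   0    1    1    1    2
  c   0    1    1    2    2
LCS length = dp[4][4] = 2

2


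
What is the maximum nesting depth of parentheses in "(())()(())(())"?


Input: "(())()(())(())"
Tracking depth:
  Position 0 '(': depth becomes 1
  Position 1 '(': depth becomes 2
  Position 2 ')': depth becomes 1
  Position 3 ')': depth becomes 0
  Position 4 '(': depth becomes 1
  Position 5 ')': depth becomes 0
  Position 6 '(': depth becomes 1
  Position 7 '(': depth becomes 2
  Position 8 ')': depth becomes 1
  Position 9 ')': depth becomes 0
  Position 10 '(': depth becomes 1
  Position 11 '(': depth becomes 2
  Position 12 ')': depth becomes 1
  Position 13 ')': depth becomes 0
Maximum depth reached: 2

2


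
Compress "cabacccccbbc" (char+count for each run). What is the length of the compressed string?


Input: cabacccccbbc
Runs:
  'c' x 1 => "c1"
  'a' x 1 => "a1"
  'b' x 1 => "b1"
  'a' x 1 => "a1"
  'c' x 5 => "c5"
  'b' x 2 => "b2"
  'c' x 1 => "c1"
Compressed: "c1a1b1a1c5b2c1"
Compressed length: 14

14


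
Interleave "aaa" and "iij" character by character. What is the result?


Interleaving "aaa" and "iij":
  Position 0: 'a' from first, 'i' from second => "ai"
  Position 1: 'a' from first, 'i' from second => "ai"
  Position 2: 'a' from first, 'j' from second => "aj"
Result: aiaiaj

aiaiaj


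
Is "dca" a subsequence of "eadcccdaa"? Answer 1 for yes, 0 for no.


Check if "dca" is a subsequence of "eadcccdaa"
Greedy scan:
  Position 0 ('e'): no match needed
  Position 1 ('a'): no match needed
  Position 2 ('d'): matches sub[0] = 'd'
  Position 3 ('c'): matches sub[1] = 'c'
  Position 4 ('c'): no match needed
  Position 5 ('c'): no match needed
  Position 6 ('d'): no match needed
  Position 7 ('a'): matches sub[2] = 'a'
  Position 8 ('a'): no match needed
All 3 characters matched => is a subsequence

1


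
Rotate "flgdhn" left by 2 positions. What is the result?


Input: "flgdhn", rotate left by 2
First 2 characters: "fl"
Remaining characters: "gdhn"
Concatenate remaining + first: "gdhn" + "fl" = "gdhnfl"

gdhnfl


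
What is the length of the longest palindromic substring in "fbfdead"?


Input: "fbfdead"
Checking substrings for palindromes:
  [0:3] "fbf" (len 3) => palindrome
Longest palindromic substring: "fbf" with length 3

3


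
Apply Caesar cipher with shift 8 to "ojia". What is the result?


Caesar cipher: shift "ojia" by 8
  'o' (pos 14) + 8 = pos 22 = 'w'
  'j' (pos 9) + 8 = pos 17 = 'r'
  'i' (pos 8) + 8 = pos 16 = 'q'
  'a' (pos 0) + 8 = pos 8 = 'i'
Result: wrqi

wrqi


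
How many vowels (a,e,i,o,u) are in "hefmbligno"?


Input: hefmbligno
Checking each character:
  'h' at position 0: consonant
  'e' at position 1: vowel (running total: 1)
  'f' at position 2: consonant
  'm' at position 3: consonant
  'b' at position 4: consonant
  'l' at position 5: consonant
  'i' at position 6: vowel (running total: 2)
  'g' at position 7: consonant
  'n' at position 8: consonant
  'o' at position 9: vowel (running total: 3)
Total vowels: 3

3


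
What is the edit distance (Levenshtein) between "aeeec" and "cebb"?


Computing edit distance: "aeeec" -> "cebb"
DP table:
           c    e    b    b
      0    1    2    3    4
  a   1    1    2    3    4
  e   2    2    1    2    3
  e   3    3    2    2    3
  e   4    4    3    3    3
  c   5    4    4    4    4
Edit distance = dp[5][4] = 4

4


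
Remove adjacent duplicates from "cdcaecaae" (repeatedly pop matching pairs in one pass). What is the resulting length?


Input: cdcaecaae
Stack-based adjacent duplicate removal:
  Read 'c': push. Stack: c
  Read 'd': push. Stack: cd
  Read 'c': push. Stack: cdc
  Read 'a': push. Stack: cdca
  Read 'e': push. Stack: cdcae
  Read 'c': push. Stack: cdcaec
  Read 'a': push. Stack: cdcaeca
  Read 'a': matches stack top 'a' => pop. Stack: cdcaec
  Read 'e': push. Stack: cdcaece
Final stack: "cdcaece" (length 7)

7


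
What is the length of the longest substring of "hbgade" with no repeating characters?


Input: "hbgade"
Sliding window (track last position of each char):
  Position 0 ('h'): window [0,0] length 1 -- new best
  Position 1 ('b'): window [0,1] length 2 -- new best
  Position 2 ('g'): window [0,2] length 3 -- new best
  Position 3 ('a'): window [0,3] length 4 -- new best
  Position 4 ('d'): window [0,4] length 5 -- new best
  Position 5 ('e'): window [0,5] length 6 -- new best
Longest substring with no repeats: "hbgade" with length 6

6


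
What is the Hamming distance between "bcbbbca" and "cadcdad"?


Comparing "bcbbbca" and "cadcdad" position by position:
  Position 0: 'b' vs 'c' => differ
  Position 1: 'c' vs 'a' => differ
  Position 2: 'b' vs 'd' => differ
  Position 3: 'b' vs 'c' => differ
  Position 4: 'b' vs 'd' => differ
  Position 5: 'c' vs 'a' => differ
  Position 6: 'a' vs 'd' => differ
Total differences (Hamming distance): 7

7


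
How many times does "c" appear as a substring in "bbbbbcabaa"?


Searching for "c" in "bbbbbcabaa"
Scanning each position:
  Position 0: "b" => no
  Position 1: "b" => no
  Position 2: "b" => no
  Position 3: "b" => no
  Position 4: "b" => no
  Position 5: "c" => MATCH
  Position 6: "a" => no
  Position 7: "b" => no
  Position 8: "a" => no
  Position 9: "a" => no
Total occurrences: 1

1


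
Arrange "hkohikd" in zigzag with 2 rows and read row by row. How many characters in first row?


Zigzag "hkohikd" into 2 rows:
Placing characters:
  'h' => row 0
  'k' => row 1
  'o' => row 0
  'h' => row 1
  'i' => row 0
  'k' => row 1
  'd' => row 0
Rows:
  Row 0: "hoid"
  Row 1: "khk"
First row length: 4

4


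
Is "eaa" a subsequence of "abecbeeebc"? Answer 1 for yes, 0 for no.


Check if "eaa" is a subsequence of "abecbeeebc"
Greedy scan:
  Position 0 ('a'): no match needed
  Position 1 ('b'): no match needed
  Position 2 ('e'): matches sub[0] = 'e'
  Position 3 ('c'): no match needed
  Position 4 ('b'): no match needed
  Position 5 ('e'): no match needed
  Position 6 ('e'): no match needed
  Position 7 ('e'): no match needed
  Position 8 ('b'): no match needed
  Position 9 ('c'): no match needed
Only matched 1/3 characters => not a subsequence

0


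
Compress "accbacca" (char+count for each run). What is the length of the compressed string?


Input: accbacca
Runs:
  'a' x 1 => "a1"
  'c' x 2 => "c2"
  'b' x 1 => "b1"
  'a' x 1 => "a1"
  'c' x 2 => "c2"
  'a' x 1 => "a1"
Compressed: "a1c2b1a1c2a1"
Compressed length: 12

12


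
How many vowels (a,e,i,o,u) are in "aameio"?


Input: aameio
Checking each character:
  'a' at position 0: vowel (running total: 1)
  'a' at position 1: vowel (running total: 2)
  'm' at position 2: consonant
  'e' at position 3: vowel (running total: 3)
  'i' at position 4: vowel (running total: 4)
  'o' at position 5: vowel (running total: 5)
Total vowels: 5

5


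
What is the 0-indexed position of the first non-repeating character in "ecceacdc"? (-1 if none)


Input: ecceacdc
Character frequencies:
  'a': 1
  'c': 4
  'd': 1
  'e': 2
Scanning left to right for freq == 1:
  Position 0 ('e'): freq=2, skip
  Position 1 ('c'): freq=4, skip
  Position 2 ('c'): freq=4, skip
  Position 3 ('e'): freq=2, skip
  Position 4 ('a'): unique! => answer = 4

4


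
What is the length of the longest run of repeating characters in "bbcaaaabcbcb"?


Input: "bbcaaaabcbcb"
Scanning for longest run:
  Position 1 ('b'): continues run of 'b', length=2
  Position 2 ('c'): new char, reset run to 1
  Position 3 ('a'): new char, reset run to 1
  Position 4 ('a'): continues run of 'a', length=2
  Position 5 ('a'): continues run of 'a', length=3
  Position 6 ('a'): continues run of 'a', length=4
  Position 7 ('b'): new char, reset run to 1
  Position 8 ('c'): new char, reset run to 1
  Position 9 ('b'): new char, reset run to 1
  Position 10 ('c'): new char, reset run to 1
  Position 11 ('b'): new char, reset run to 1
Longest run: 'a' with length 4

4


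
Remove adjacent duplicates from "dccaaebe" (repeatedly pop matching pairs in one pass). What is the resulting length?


Input: dccaaebe
Stack-based adjacent duplicate removal:
  Read 'd': push. Stack: d
  Read 'c': push. Stack: dc
  Read 'c': matches stack top 'c' => pop. Stack: d
  Read 'a': push. Stack: da
  Read 'a': matches stack top 'a' => pop. Stack: d
  Read 'e': push. Stack: de
  Read 'b': push. Stack: deb
  Read 'e': push. Stack: debe
Final stack: "debe" (length 4)

4


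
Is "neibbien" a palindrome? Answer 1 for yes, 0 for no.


Input: neibbien
Reversed: neibbien
  Compare pos 0 ('n') with pos 7 ('n'): match
  Compare pos 1 ('e') with pos 6 ('e'): match
  Compare pos 2 ('i') with pos 5 ('i'): match
  Compare pos 3 ('b') with pos 4 ('b'): match
Result: palindrome

1


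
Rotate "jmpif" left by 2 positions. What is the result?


Input: "jmpif", rotate left by 2
First 2 characters: "jm"
Remaining characters: "pif"
Concatenate remaining + first: "pif" + "jm" = "pifjm"

pifjm


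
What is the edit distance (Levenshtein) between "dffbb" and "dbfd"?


Computing edit distance: "dffbb" -> "dbfd"
DP table:
           d    b    f    d
      0    1    2    3    4
  d   1    0    1    2    3
  f   2    1    1    1    2
  f   3    2    2    1    2
  b   4    3    2    2    2
  b   5    4    3    3    3
Edit distance = dp[5][4] = 3

3


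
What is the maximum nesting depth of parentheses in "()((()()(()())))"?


Input: "()((()()(()())))"
Tracking depth:
  Position 0 '(': depth becomes 1
  Position 1 ')': depth becomes 0
  Position 2 '(': depth becomes 1
  Position 3 '(': depth becomes 2
  Position 4 '(': depth becomes 3
  Position 5 ')': depth becomes 2
  Position 6 '(': depth becomes 3
  Position 7 ')': depth becomes 2
  Position 8 '(': depth becomes 3
  Position 9 '(': depth becomes 4
  Position 10 ')': depth becomes 3
  Position 11 '(': depth becomes 4
  Position 12 ')': depth becomes 3
  Position 13 ')': depth becomes 2
  Position 14 ')': depth becomes 1
  Position 15 ')': depth becomes 0
Maximum depth reached: 4

4


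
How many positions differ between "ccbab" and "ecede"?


Comparing "ccbab" and "ecede" position by position:
  Position 0: 'c' vs 'e' => DIFFER
  Position 1: 'c' vs 'c' => same
  Position 2: 'b' vs 'e' => DIFFER
  Position 3: 'a' vs 'd' => DIFFER
  Position 4: 'b' vs 'e' => DIFFER
Positions that differ: 4

4


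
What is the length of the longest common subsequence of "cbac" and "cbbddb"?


LCS of "cbac" and "cbbddb"
DP table:
           c    b    b    d    d    b
      0    0    0    0    0    0    0
  c   0    1    1    1    1    1    1
  b   0    1    2    2    2    2    2
  a   0    1    2    2    2    2    2
  c   0    1    2    2    2    2    2
LCS length = dp[4][6] = 2

2


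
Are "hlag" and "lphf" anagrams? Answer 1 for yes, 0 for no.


Strings: "hlag", "lphf"
Sorted first:  aghl
Sorted second: fhlp
Differ at position 0: 'a' vs 'f' => not anagrams

0


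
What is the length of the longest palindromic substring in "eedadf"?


Input: "eedadf"
Checking substrings for palindromes:
  [2:5] "dad" (len 3) => palindrome
  [0:2] "ee" (len 2) => palindrome
Longest palindromic substring: "dad" with length 3

3


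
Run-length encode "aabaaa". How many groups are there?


Input: aabaaa
Scanning for consecutive runs:
  Group 1: 'a' x 2 (positions 0-1)
  Group 2: 'b' x 1 (positions 2-2)
  Group 3: 'a' x 3 (positions 3-5)
Total groups: 3

3


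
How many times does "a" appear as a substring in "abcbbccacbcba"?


Searching for "a" in "abcbbccacbcba"
Scanning each position:
  Position 0: "a" => MATCH
  Position 1: "b" => no
  Position 2: "c" => no
  Position 3: "b" => no
  Position 4: "b" => no
  Position 5: "c" => no
  Position 6: "c" => no
  Position 7: "a" => MATCH
  Position 8: "c" => no
  Position 9: "b" => no
  Position 10: "c" => no
  Position 11: "b" => no
  Position 12: "a" => MATCH
Total occurrences: 3

3


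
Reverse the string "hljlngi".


Input: hljlngi
Reading characters right to left:
  Position 6: 'i'
  Position 5: 'g'
  Position 4: 'n'
  Position 3: 'l'
  Position 2: 'j'
  Position 1: 'l'
  Position 0: 'h'
Reversed: ignljlh

ignljlh


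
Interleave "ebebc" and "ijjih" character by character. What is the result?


Interleaving "ebebc" and "ijjih":
  Position 0: 'e' from first, 'i' from second => "ei"
  Position 1: 'b' from first, 'j' from second => "bj"
  Position 2: 'e' from first, 'j' from second => "ej"
  Position 3: 'b' from first, 'i' from second => "bi"
  Position 4: 'c' from first, 'h' from second => "ch"
Result: eibjejbich

eibjejbich


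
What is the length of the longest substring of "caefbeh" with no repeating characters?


Input: "caefbeh"
Sliding window (track last position of each char):
  Position 0 ('c'): window [0,0] length 1 -- new best
  Position 1 ('a'): window [0,1] length 2 -- new best
  Position 2 ('e'): window [0,2] length 3 -- new best
  Position 3 ('f'): window [0,3] length 4 -- new best
  Position 4 ('b'): window [0,4] length 5 -- new best
  Position 5 ('e'): repeat (last at 2), move window start to 3
  Position 5 ('e'): window [3,5] length 3
  Position 6 ('h'): window [3,6] length 4
Longest substring with no repeats: "caefb" with length 5

5


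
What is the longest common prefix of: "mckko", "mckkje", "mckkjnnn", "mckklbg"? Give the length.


Words: mckko, mckkje, mckkjnnn, mckklbg
  Position 0: all 'm' => match
  Position 1: all 'c' => match
  Position 2: all 'k' => match
  Position 3: all 'k' => match
  Position 4: ('o', 'j', 'j', 'l') => mismatch, stop
LCP = "mckk" (length 4)

4


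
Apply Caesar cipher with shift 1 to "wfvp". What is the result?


Caesar cipher: shift "wfvp" by 1
  'w' (pos 22) + 1 = pos 23 = 'x'
  'f' (pos 5) + 1 = pos 6 = 'g'
  'v' (pos 21) + 1 = pos 22 = 'w'
  'p' (pos 15) + 1 = pos 16 = 'q'
Result: xgwq

xgwq


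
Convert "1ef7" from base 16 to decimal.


Input: "1ef7" in base 16
Positional expansion:
  Digit '1' (value 1) x 16^3 = 4096
  Digit 'e' (value 14) x 16^2 = 3584
  Digit 'f' (value 15) x 16^1 = 240
  Digit '7' (value 7) x 16^0 = 7
Sum = 7927

7927


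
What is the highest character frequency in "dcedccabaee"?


Input: dcedccabaee
Character counts:
  'a': 2
  'b': 1
  'c': 3
  'd': 2
  'e': 3
Maximum frequency: 3

3


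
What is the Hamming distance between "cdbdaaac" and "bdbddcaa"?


Comparing "cdbdaaac" and "bdbddcaa" position by position:
  Position 0: 'c' vs 'b' => differ
  Position 1: 'd' vs 'd' => same
  Position 2: 'b' vs 'b' => same
  Position 3: 'd' vs 'd' => same
  Position 4: 'a' vs 'd' => differ
  Position 5: 'a' vs 'c' => differ
  Position 6: 'a' vs 'a' => same
  Position 7: 'c' vs 'a' => differ
Total differences (Hamming distance): 4

4


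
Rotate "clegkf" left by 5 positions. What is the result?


Input: "clegkf", rotate left by 5
First 5 characters: "clegk"
Remaining characters: "f"
Concatenate remaining + first: "f" + "clegk" = "fclegk"

fclegk


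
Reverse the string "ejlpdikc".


Input: ejlpdikc
Reading characters right to left:
  Position 7: 'c'
  Position 6: 'k'
  Position 5: 'i'
  Position 4: 'd'
  Position 3: 'p'
  Position 2: 'l'
  Position 1: 'j'
  Position 0: 'e'
Reversed: ckidplje

ckidplje


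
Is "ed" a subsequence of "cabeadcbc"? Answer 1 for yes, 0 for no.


Check if "ed" is a subsequence of "cabeadcbc"
Greedy scan:
  Position 0 ('c'): no match needed
  Position 1 ('a'): no match needed
  Position 2 ('b'): no match needed
  Position 3 ('e'): matches sub[0] = 'e'
  Position 4 ('a'): no match needed
  Position 5 ('d'): matches sub[1] = 'd'
  Position 6 ('c'): no match needed
  Position 7 ('b'): no match needed
  Position 8 ('c'): no match needed
All 2 characters matched => is a subsequence

1


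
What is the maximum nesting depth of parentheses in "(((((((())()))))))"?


Input: "(((((((())()))))))"
Tracking depth:
  Position 0 '(': depth becomes 1
  Position 1 '(': depth becomes 2
  Position 2 '(': depth becomes 3
  Position 3 '(': depth becomes 4
  Position 4 '(': depth becomes 5
  Position 5 '(': depth becomes 6
  Position 6 '(': depth becomes 7
  Position 7 '(': depth becomes 8
  Position 8 ')': depth becomes 7
  Position 9 ')': depth becomes 6
  Position 10 '(': depth becomes 7
  Position 11 ')': depth becomes 6
  Position 12 ')': depth becomes 5
  Position 13 ')': depth becomes 4
  Position 14 ')': depth becomes 3
  Position 15 ')': depth becomes 2
  Position 16 ')': depth becomes 1
  Position 17 ')': depth becomes 0
Maximum depth reached: 8

8


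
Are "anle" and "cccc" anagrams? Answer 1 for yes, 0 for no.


Strings: "anle", "cccc"
Sorted first:  aeln
Sorted second: cccc
Differ at position 0: 'a' vs 'c' => not anagrams

0


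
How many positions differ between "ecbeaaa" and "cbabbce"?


Comparing "ecbeaaa" and "cbabbce" position by position:
  Position 0: 'e' vs 'c' => DIFFER
  Position 1: 'c' vs 'b' => DIFFER
  Position 2: 'b' vs 'a' => DIFFER
  Position 3: 'e' vs 'b' => DIFFER
  Position 4: 'a' vs 'b' => DIFFER
  Position 5: 'a' vs 'c' => DIFFER
  Position 6: 'a' vs 'e' => DIFFER
Positions that differ: 7

7


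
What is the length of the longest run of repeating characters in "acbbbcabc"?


Input: "acbbbcabc"
Scanning for longest run:
  Position 1 ('c'): new char, reset run to 1
  Position 2 ('b'): new char, reset run to 1
  Position 3 ('b'): continues run of 'b', length=2
  Position 4 ('b'): continues run of 'b', length=3
  Position 5 ('c'): new char, reset run to 1
  Position 6 ('a'): new char, reset run to 1
  Position 7 ('b'): new char, reset run to 1
  Position 8 ('c'): new char, reset run to 1
Longest run: 'b' with length 3

3


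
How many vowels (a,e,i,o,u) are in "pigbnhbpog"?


Input: pigbnhbpog
Checking each character:
  'p' at position 0: consonant
  'i' at position 1: vowel (running total: 1)
  'g' at position 2: consonant
  'b' at position 3: consonant
  'n' at position 4: consonant
  'h' at position 5: consonant
  'b' at position 6: consonant
  'p' at position 7: consonant
  'o' at position 8: vowel (running total: 2)
  'g' at position 9: consonant
Total vowels: 2

2


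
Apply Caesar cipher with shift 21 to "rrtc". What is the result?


Caesar cipher: shift "rrtc" by 21
  'r' (pos 17) + 21 = pos 12 = 'm'
  'r' (pos 17) + 21 = pos 12 = 'm'
  't' (pos 19) + 21 = pos 14 = 'o'
  'c' (pos 2) + 21 = pos 23 = 'x'
Result: mmox

mmox


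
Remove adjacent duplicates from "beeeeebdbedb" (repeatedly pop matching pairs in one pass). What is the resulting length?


Input: beeeeebdbedb
Stack-based adjacent duplicate removal:
  Read 'b': push. Stack: b
  Read 'e': push. Stack: be
  Read 'e': matches stack top 'e' => pop. Stack: b
  Read 'e': push. Stack: be
  Read 'e': matches stack top 'e' => pop. Stack: b
  Read 'e': push. Stack: be
  Read 'b': push. Stack: beb
  Read 'd': push. Stack: bebd
  Read 'b': push. Stack: bebdb
  Read 'e': push. Stack: bebdbe
  Read 'd': push. Stack: bebdbed
  Read 'b': push. Stack: bebdbedb
Final stack: "bebdbedb" (length 8)

8


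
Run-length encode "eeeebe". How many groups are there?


Input: eeeebe
Scanning for consecutive runs:
  Group 1: 'e' x 4 (positions 0-3)
  Group 2: 'b' x 1 (positions 4-4)
  Group 3: 'e' x 1 (positions 5-5)
Total groups: 3

3


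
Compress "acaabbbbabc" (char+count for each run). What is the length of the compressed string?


Input: acaabbbbabc
Runs:
  'a' x 1 => "a1"
  'c' x 1 => "c1"
  'a' x 2 => "a2"
  'b' x 4 => "b4"
  'a' x 1 => "a1"
  'b' x 1 => "b1"
  'c' x 1 => "c1"
Compressed: "a1c1a2b4a1b1c1"
Compressed length: 14

14


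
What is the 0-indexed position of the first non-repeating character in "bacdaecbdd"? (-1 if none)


Input: bacdaecbdd
Character frequencies:
  'a': 2
  'b': 2
  'c': 2
  'd': 3
  'e': 1
Scanning left to right for freq == 1:
  Position 0 ('b'): freq=2, skip
  Position 1 ('a'): freq=2, skip
  Position 2 ('c'): freq=2, skip
  Position 3 ('d'): freq=3, skip
  Position 4 ('a'): freq=2, skip
  Position 5 ('e'): unique! => answer = 5

5


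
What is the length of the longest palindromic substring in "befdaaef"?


Input: "befdaaef"
Checking substrings for palindromes:
  [4:6] "aa" (len 2) => palindrome
Longest palindromic substring: "aa" with length 2

2


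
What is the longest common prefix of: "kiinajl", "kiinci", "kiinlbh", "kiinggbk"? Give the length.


Words: kiinajl, kiinci, kiinlbh, kiinggbk
  Position 0: all 'k' => match
  Position 1: all 'i' => match
  Position 2: all 'i' => match
  Position 3: all 'n' => match
  Position 4: ('a', 'c', 'l', 'g') => mismatch, stop
LCP = "kiin" (length 4)

4


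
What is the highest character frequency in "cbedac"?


Input: cbedac
Character counts:
  'a': 1
  'b': 1
  'c': 2
  'd': 1
  'e': 1
Maximum frequency: 2

2


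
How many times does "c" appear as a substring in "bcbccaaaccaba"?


Searching for "c" in "bcbccaaaccaba"
Scanning each position:
  Position 0: "b" => no
  Position 1: "c" => MATCH
  Position 2: "b" => no
  Position 3: "c" => MATCH
  Position 4: "c" => MATCH
  Position 5: "a" => no
  Position 6: "a" => no
  Position 7: "a" => no
  Position 8: "c" => MATCH
  Position 9: "c" => MATCH
  Position 10: "a" => no
  Position 11: "b" => no
  Position 12: "a" => no
Total occurrences: 5

5


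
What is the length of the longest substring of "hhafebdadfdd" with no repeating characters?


Input: "hhafebdadfdd"
Sliding window (track last position of each char):
  Position 0 ('h'): window [0,0] length 1 -- new best
  Position 1 ('h'): repeat (last at 0), move window start to 1
  Position 1 ('h'): window [1,1] length 1
  Position 2 ('a'): window [1,2] length 2 -- new best
  Position 3 ('f'): window [1,3] length 3 -- new best
  Position 4 ('e'): window [1,4] length 4 -- new best
  Position 5 ('b'): window [1,5] length 5 -- new best
  Position 6 ('d'): window [1,6] length 6 -- new best
  Position 7 ('a'): repeat (last at 2), move window start to 3
  Position 7 ('a'): window [3,7] length 5
  Position 8 ('d'): repeat (last at 6), move window start to 7
  Position 8 ('d'): window [7,8] length 2
  Position 9 ('f'): window [7,9] length 3
  Position 10 ('d'): repeat (last at 8), move window start to 9
  Position 10 ('d'): window [9,10] length 2
  Position 11 ('d'): repeat (last at 10), move window start to 11
  Position 11 ('d'): window [11,11] length 1
Longest substring with no repeats: "hafebd" with length 6

6


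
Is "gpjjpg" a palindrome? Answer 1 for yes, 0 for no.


Input: gpjjpg
Reversed: gpjjpg
  Compare pos 0 ('g') with pos 5 ('g'): match
  Compare pos 1 ('p') with pos 4 ('p'): match
  Compare pos 2 ('j') with pos 3 ('j'): match
Result: palindrome

1


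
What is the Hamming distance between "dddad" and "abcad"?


Comparing "dddad" and "abcad" position by position:
  Position 0: 'd' vs 'a' => differ
  Position 1: 'd' vs 'b' => differ
  Position 2: 'd' vs 'c' => differ
  Position 3: 'a' vs 'a' => same
  Position 4: 'd' vs 'd' => same
Total differences (Hamming distance): 3

3


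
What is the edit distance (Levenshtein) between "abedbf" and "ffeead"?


Computing edit distance: "abedbf" -> "ffeead"
DP table:
           f    f    e    e    a    d
      0    1    2    3    4    5    6
  a   1    1    2    3    4    4    5
  b   2    2    2    3    4    5    5
  e   3    3    3    2    3    4    5
  d   4    4    4    3    3    4    4
  b   5    5    5    4    4    4    5
  f   6    5    5    5    5    5    5
Edit distance = dp[6][6] = 5

5


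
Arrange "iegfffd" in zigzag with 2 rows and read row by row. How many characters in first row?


Zigzag "iegfffd" into 2 rows:
Placing characters:
  'i' => row 0
  'e' => row 1
  'g' => row 0
  'f' => row 1
  'f' => row 0
  'f' => row 1
  'd' => row 0
Rows:
  Row 0: "igfd"
  Row 1: "eff"
First row length: 4

4


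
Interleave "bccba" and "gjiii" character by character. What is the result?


Interleaving "bccba" and "gjiii":
  Position 0: 'b' from first, 'g' from second => "bg"
  Position 1: 'c' from first, 'j' from second => "cj"
  Position 2: 'c' from first, 'i' from second => "ci"
  Position 3: 'b' from first, 'i' from second => "bi"
  Position 4: 'a' from first, 'i' from second => "ai"
Result: bgcjcibiai

bgcjcibiai


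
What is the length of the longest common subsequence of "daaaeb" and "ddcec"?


LCS of "daaaeb" and "ddcec"
DP table:
           d    d    c    e    c
      0    0    0    0    0    0
  d   0    1    1    1    1    1
  a   0    1    1    1    1    1
  a   0    1    1    1    1    1
  a   0    1    1    1    1    1
  e   0    1    1    1    2    2
  b   0    1    1    1    2    2
LCS length = dp[6][5] = 2

2


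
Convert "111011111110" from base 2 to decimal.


Input: "111011111110" in base 2
Positional expansion:
  Digit '1' (value 1) x 2^11 = 2048
  Digit '1' (value 1) x 2^10 = 1024
  Digit '1' (value 1) x 2^9 = 512
  Digit '0' (value 0) x 2^8 = 0
  Digit '1' (value 1) x 2^7 = 128
  Digit '1' (value 1) x 2^6 = 64
  Digit '1' (value 1) x 2^5 = 32
  Digit '1' (value 1) x 2^4 = 16
  Digit '1' (value 1) x 2^3 = 8
  Digit '1' (value 1) x 2^2 = 4
  Digit '1' (value 1) x 2^1 = 2
  Digit '0' (value 0) x 2^0 = 0
Sum = 3838

3838


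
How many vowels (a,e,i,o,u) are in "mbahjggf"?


Input: mbahjggf
Checking each character:
  'm' at position 0: consonant
  'b' at position 1: consonant
  'a' at position 2: vowel (running total: 1)
  'h' at position 3: consonant
  'j' at position 4: consonant
  'g' at position 5: consonant
  'g' at position 6: consonant
  'f' at position 7: consonant
Total vowels: 1

1


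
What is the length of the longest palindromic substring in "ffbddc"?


Input: "ffbddc"
Checking substrings for palindromes:
  [0:2] "ff" (len 2) => palindrome
  [3:5] "dd" (len 2) => palindrome
Longest palindromic substring: "ff" with length 2

2


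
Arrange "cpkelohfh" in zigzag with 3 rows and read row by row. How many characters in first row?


Zigzag "cpkelohfh" into 3 rows:
Placing characters:
  'c' => row 0
  'p' => row 1
  'k' => row 2
  'e' => row 1
  'l' => row 0
  'o' => row 1
  'h' => row 2
  'f' => row 1
  'h' => row 0
Rows:
  Row 0: "clh"
  Row 1: "peof"
  Row 2: "kh"
First row length: 3

3


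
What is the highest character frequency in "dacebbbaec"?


Input: dacebbbaec
Character counts:
  'a': 2
  'b': 3
  'c': 2
  'd': 1
  'e': 2
Maximum frequency: 3

3


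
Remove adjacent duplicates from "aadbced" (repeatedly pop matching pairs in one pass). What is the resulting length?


Input: aadbced
Stack-based adjacent duplicate removal:
  Read 'a': push. Stack: a
  Read 'a': matches stack top 'a' => pop. Stack: (empty)
  Read 'd': push. Stack: d
  Read 'b': push. Stack: db
  Read 'c': push. Stack: dbc
  Read 'e': push. Stack: dbce
  Read 'd': push. Stack: dbced
Final stack: "dbced" (length 5)

5
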